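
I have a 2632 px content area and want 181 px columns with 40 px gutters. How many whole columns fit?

12 columns: 12·181 + 11·40 = 2612 px ≤ 2632.
13 columns: 2833 px > 2632. So 12.

12 columns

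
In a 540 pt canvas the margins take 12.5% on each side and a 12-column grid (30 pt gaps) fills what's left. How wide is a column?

Each margin = 12.5% of 540 = 67.5 pt; content = 540 − 2·67.5 = 405 pt.
Subtracting 11 gaps of 30 leaves 75 for 12 columns, so c = 6.25 pt.

6.25 pt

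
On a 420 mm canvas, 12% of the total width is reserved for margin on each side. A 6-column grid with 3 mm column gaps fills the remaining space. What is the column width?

50.7 mm

420 × (1 − 2·12%) = 420 × 76% = 319.2 mm for the columns.
6c + 5·3 = 319.2 → 6c = 304.2 → c = 50.7 mm.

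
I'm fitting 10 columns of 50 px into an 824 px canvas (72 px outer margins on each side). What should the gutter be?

Subtract both margins: 824 − 2·72 = 680 px.
Columns use 500 px, leaving 180 px across 9 gutters = 20 px each.

20 px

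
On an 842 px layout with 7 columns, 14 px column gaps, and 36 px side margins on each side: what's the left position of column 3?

Take off 72 px of margins, leaving 770 px.
7 columns + 6 column gaps: 7c + 6·14 = 770.
7c = 770 − 84 = 686, so c = 98 px.
Column 3 starts at margin + 2·(column + gutter) = 36 + 2·112 = 260 px.

260 px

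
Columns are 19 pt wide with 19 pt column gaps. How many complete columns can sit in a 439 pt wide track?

k columns need k·19 + (k−1)·19 = k·38 − 19.
k·38 − 19 ≤ 439 → k ≤ 458 / 38 ≈ 12.05, so k = 12.

12 columns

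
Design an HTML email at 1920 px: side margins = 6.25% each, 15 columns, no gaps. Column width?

112 px

1920 × (1 − 2·6.25%) = 1920 × 87.5% = 1680 px for the columns.
1680 / 15 = 112 px per column.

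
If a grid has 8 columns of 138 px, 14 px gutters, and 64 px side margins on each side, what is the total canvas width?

1330 px

Total width: 2·64 + 8·138 + 7·14 = 1330 px.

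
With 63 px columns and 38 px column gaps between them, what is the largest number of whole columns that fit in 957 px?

9 columns: 9·63 + 8·38 = 871 px ≤ 957.
10 columns: 972 px > 957. So 9.

9 columns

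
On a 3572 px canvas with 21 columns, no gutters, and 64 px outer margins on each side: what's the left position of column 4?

Content = 3572 − 2·64 = 3444 px.
With no gutters, each column is 3444/21 = 164 px.
Before column 4: the margin + 3 columns + 3 gutters.
Offset = 64 + 3·(164 + 0) = 64 + 492 = 556 px.

556 px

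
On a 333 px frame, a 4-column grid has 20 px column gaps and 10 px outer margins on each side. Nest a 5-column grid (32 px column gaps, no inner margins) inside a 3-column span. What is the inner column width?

20.35 px

Subtract both margins: 333 − 2·10 = 313 px.
313 − 3·20 = 253; ÷4 gives c = 63.25 px.
Span of 3: 3·63.25 + 2·20 = 189.75 + 40 = 229.75 px.
5d + 4·32 = 229.75 → 5d = 101.75 → d = 20.35 px.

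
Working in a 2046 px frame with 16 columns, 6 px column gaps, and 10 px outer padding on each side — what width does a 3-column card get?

Inside the margins: 2046 − 20 = 2026 px.
16c + 15·6 = 2026 → 16c = 1936 → c = 121 px.
3-column span = 3·121 + 2·6 = 375 px.

375 px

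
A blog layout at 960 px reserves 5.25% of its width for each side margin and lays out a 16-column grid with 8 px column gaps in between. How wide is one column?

46.2 px

Each margin = 5.25% of 960 = 50.4 px; content = 960 − 2·50.4 = 859.2 px.
859.2 − 15·8 = 739.2; ÷16 gives c = 46.2 px.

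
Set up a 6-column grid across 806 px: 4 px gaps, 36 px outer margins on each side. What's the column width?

Subtract both margins: 806 − 2·36 = 734 px.
6c + 5·4 = 734 → 6c = 714 → c = 119 px.

119 px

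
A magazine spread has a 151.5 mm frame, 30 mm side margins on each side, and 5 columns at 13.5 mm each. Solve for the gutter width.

6 mm

Take off 60 mm of margins, leaving 91.5 mm.
Columns use 67.5 mm, leaving 24 mm across 4 gutters = 6 mm each.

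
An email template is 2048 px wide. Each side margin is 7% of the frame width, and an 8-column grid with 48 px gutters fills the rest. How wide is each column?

2048 × (1 − 2·7%) = 2048 × 86% = 1761.28 px for the columns.
8c + 7·48 = 1761.28 → 8c = 1425.28 → c = 178.16 px.

178.16 px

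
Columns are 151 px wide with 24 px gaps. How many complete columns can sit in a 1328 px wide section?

7 columns: 7·151 + 6·24 = 1201 px ≤ 1328.
8 columns: 1376 px > 1328. So 7.

7 columns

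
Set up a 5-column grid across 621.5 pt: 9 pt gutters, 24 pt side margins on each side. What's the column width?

107.5 pt

Content width = 621.5 − 2·24 = 573.5 pt.
573.5 − 4·9 = 537.5; ÷5 gives c = 107.5 pt.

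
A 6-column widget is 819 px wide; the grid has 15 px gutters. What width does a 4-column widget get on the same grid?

819 − 5·15 = 744; ÷6 gives c = 124 px.
4-column span = 4·124 + 3·15 = 541 px.

541 px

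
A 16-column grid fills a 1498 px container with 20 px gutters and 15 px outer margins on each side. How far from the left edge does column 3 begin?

Inside the margins: 1498 − 30 = 1468 px.
1468 − 15·20 = 1168; ÷16 gives c = 73 px.
Before column 3: the margin + 2 columns + 2 gutters.
Offset = 15 + 2·(73 + 20) = 15 + 186 = 201 px.

201 px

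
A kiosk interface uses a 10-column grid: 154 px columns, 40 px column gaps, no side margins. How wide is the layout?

1900 px

Summing: 1540 + 360 = 1900 px.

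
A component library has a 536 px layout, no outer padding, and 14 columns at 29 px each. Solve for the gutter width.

10 px

14 columns take 14·29 = 406 px; remaining 130 splits into 13 gutters.
g = 130 / 13 = 10 px.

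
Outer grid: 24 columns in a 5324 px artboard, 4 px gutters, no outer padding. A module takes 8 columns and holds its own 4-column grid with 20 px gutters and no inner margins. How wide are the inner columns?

428 px

24 columns + 23 gutters: 24c + 23·4 = 5324.
24c = 5324 − 92 = 5232, so c = 218 px.
8 columns plus 7 gutters: 1744 + 28 = 1772 px.
Subtracting 3 gutters of 20 leaves 1712 for 4 columns, so d = 428 px.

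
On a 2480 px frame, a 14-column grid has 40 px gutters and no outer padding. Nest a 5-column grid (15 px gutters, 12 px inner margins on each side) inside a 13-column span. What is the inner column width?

443.2 px

14 columns + 13 gutters: 14c + 13·40 = 2480.
14c = 2480 − 520 = 1960, so c = 140 px.
13 columns plus 12 gutters: 1820 + 480 = 2300 px.
Inner content = 2300 − 2·12 = 2276 px.
2276 − 4·15 = 2216; ÷5 gives d = 443.2 px.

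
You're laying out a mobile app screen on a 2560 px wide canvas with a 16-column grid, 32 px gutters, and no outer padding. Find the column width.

16c + 15·32 = 2560 → 16c = 2080 → c = 130 px.

130 px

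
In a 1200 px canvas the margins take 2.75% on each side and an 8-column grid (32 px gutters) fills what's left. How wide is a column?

113.75 px

Margins: 2.75% × 1200 = 33 px each, so content = 1200 − 66 = 1134 px.
Subtracting 7 gutters of 32 leaves 910 for 8 columns, so c = 113.75 px.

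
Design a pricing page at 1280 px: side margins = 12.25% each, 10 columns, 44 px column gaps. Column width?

Each margin = 12.25% of 1280 = 156.8 px; content = 1280 − 2·156.8 = 966.4 px.
966.4 − 9·44 = 570.4; ÷10 gives c = 57.04 px.

57.04 px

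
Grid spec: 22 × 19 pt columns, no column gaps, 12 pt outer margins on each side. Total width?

442 pt

Container = 2·12 + 22·19 = 24 + 418 = 442 pt.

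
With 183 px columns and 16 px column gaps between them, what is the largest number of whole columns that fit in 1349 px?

6 columns

k columns need k·183 + (k−1)·16 = k·199 − 16.
k·199 − 16 ≤ 1349 → k ≤ 1365 / 199 ≈ 6.86, so k = 6.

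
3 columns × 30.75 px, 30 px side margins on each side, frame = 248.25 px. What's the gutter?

48 px

Subtract both margins: 248.25 − 2·30 = 188.25 px.
3 columns take 3·30.75 = 92.25 px; remaining 96 splits into 2 gutters.
g = 96 / 2 = 48 px.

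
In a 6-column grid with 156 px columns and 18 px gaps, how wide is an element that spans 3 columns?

Span of 3: 3·156 + 2·18 = 468 + 36 = 504 px.

504 px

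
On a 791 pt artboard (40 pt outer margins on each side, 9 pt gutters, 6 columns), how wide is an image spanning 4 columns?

Content width = 791 − 2·40 = 711 pt.
Subtracting 5 gutters of 9 leaves 666 for 6 columns, so c = 111 pt.
4 columns plus 3 gutters: 444 + 27 = 471 pt.

471 pt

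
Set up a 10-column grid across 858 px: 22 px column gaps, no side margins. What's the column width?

66 px

Subtracting 9 column gaps of 22 leaves 660 for 10 columns, so c = 66 px.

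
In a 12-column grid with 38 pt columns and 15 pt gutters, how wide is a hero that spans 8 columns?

409 pt

8 columns plus 7 gutters: 304 + 105 = 409 pt.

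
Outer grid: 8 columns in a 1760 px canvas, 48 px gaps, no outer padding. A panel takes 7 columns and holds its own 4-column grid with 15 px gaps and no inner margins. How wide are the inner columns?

8 columns + 7 gaps: 8c + 7·48 = 1760.
8c = 1760 − 336 = 1424, so c = 178 px.
Span of 7: 7·178 + 6·48 = 1246 + 288 = 1534 px.
Subtracting 3 gaps of 15 leaves 1489 for 4 columns, so d = 372.25 px.

372.25 px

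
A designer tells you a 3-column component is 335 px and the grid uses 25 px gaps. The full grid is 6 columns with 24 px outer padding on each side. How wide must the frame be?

743 px

3 columns + 2 gaps: 3c + 2·25 = 335.
3c = 335 − 50 = 285, so c = 95 px.
Frame = 2·24 + 6·95 + 5·25 = 48 + 570 + 125 = 743 px.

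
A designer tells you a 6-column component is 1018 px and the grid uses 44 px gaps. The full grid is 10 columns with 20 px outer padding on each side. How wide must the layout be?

1766 px

Subtracting 5 gaps of 44 leaves 798 for 6 columns, so c = 133 px.
Adding margins, columns and gutters: 40 + 1330 + 396 = 1766 px.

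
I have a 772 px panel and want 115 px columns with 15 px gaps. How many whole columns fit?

6 columns

Each extra column adds 115 + 15 = 130 px.
(772 + 15) / 130 = 6.05, so 6 columns fit.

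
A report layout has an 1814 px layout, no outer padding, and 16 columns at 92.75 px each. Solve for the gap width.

Columns use 1484 px, leaving 330 px across 15 gaps = 22 px each.

22 px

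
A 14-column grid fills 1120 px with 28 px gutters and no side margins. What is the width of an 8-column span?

14 columns + 13 gutters: 14c + 13·28 = 1120.
14c = 1120 − 364 = 756, so c = 54 px.
Span of 8: 8·54 + 7·28 = 432 + 196 = 628 px.

628 px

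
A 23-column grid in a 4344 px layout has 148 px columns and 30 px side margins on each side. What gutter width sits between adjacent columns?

Take off 60 px of margins, leaving 4284 px.
23·148 + 22g = 4284 → 22g = 880 → g = 40 px.

40 px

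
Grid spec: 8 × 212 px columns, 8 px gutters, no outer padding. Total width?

Summing: 1696 + 56 = 1752 px.

1752 px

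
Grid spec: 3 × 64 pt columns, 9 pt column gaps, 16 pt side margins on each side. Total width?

242 pt

Canvas = 2·16 + 3·64 + 2·9 = 32 + 192 + 18 = 242 pt.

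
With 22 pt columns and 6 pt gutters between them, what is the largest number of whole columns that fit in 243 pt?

8 columns

Each extra column adds 22 + 6 = 28 pt.
(243 + 6) / 28 = 8.89, so 8 columns fit.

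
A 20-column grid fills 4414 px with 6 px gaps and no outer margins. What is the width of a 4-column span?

Subtracting 19 gaps of 6 leaves 4300 for 20 columns, so c = 215 px.
4-column span = 4·215 + 3·6 = 878 px.

878 px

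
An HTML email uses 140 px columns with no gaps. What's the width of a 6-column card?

840 px

With no gaps, 6 columns span 6·140 = 840 px.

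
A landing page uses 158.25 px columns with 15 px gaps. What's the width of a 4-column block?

Span of 4: 4·158.25 + 3·15 = 633 + 45 = 678 px.

678 px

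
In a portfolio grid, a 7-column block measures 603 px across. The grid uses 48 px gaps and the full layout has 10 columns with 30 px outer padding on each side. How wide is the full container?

7 columns + 6 gaps: 7c + 6·48 = 603.
7c = 603 − 288 = 315, so c = 45 px.
Adding margins, columns and gutters: 60 + 450 + 432 = 942 px.

942 px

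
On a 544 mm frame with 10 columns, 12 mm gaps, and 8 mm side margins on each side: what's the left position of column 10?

494 mm

Subtract both margins: 544 − 2·8 = 528 mm.
10 columns + 9 gaps: 10c + 9·12 = 528.
10c = 528 − 108 = 420, so c = 42 mm.
Each column+gutter stride is 54 mm; 9 of them past the 8 mm margin is 8 + 486 = 494 mm.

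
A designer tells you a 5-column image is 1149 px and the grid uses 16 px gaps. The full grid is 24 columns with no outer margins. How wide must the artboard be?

5576 px

5 columns + 4 gaps: 5c + 4·16 = 1149.
5c = 1149 − 64 = 1085, so c = 217 px.
Total width: 24·217 + 23·16 = 5576 px.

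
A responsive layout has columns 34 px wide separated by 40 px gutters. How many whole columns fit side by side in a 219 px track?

3 columns: 3·34 + 2·40 = 182 px ≤ 219.
4 columns: 256 px > 219. So 3.

3 columns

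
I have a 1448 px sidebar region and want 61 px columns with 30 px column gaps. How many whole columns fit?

16 columns: 16·61 + 15·30 = 1426 px ≤ 1448.
17 columns: 1517 px > 1448. So 16.

16 columns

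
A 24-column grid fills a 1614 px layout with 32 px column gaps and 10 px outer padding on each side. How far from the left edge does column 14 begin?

890.75 px

Content = 1614 − 2·10 = 1594 px.
Subtracting 23 column gaps of 32 leaves 858 for 24 columns, so c = 35.75 px.
Before column 14: the margin + 13 columns + 13 column gaps.
Offset = 10 + 13·(35.75 + 32) = 10 + 880.75 = 890.75 px.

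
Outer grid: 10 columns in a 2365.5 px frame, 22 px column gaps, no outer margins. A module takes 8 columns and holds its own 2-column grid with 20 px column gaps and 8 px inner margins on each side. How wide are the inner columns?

10 columns + 9 column gaps: 10c + 9·22 = 2365.5.
10c = 2365.5 − 198 = 2167.5, so c = 216.75 px.
8 columns plus 7 column gaps: 1734 + 154 = 1888 px.
Inner content = 1888 − 2·8 = 1872 px.
2 columns + 1 column gap: 2d + 1·20 = 1872.
2d = 1872 − 20 = 1852, so d = 926 px.

926 px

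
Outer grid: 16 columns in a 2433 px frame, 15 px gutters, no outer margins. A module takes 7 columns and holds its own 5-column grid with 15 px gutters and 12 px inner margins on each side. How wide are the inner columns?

194.4 px

Subtracting 15 gutters of 15 leaves 2208 for 16 columns, so c = 138 px.
7-column span = 7·138 + 6·15 = 1056 px.
Inner content = 1056 − 2·12 = 1032 px.
1032 − 4·15 = 972; ÷5 gives d = 194.4 px.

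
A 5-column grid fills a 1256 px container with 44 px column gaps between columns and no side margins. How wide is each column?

216 px

1256 − 4·44 = 1080; ÷5 gives c = 216 px.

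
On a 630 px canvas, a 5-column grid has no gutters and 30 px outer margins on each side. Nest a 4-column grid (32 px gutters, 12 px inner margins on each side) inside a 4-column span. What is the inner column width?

Inside the margins: 630 − 60 = 570 px.
With no gutters, each column is 570/5 = 114 px.
4-column span = 4·114 = 456 px.
Inner content = 456 − 2·12 = 432 px.
Subtracting 3 gutters of 32 leaves 336 for 4 columns, so d = 84 px.

84 px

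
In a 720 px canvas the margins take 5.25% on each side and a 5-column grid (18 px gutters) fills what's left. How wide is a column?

Margins: 5.25% × 720 = 37.8 px each, so content = 720 − 75.6 = 644.4 px.
644.4 − 4·18 = 572.4; ÷5 gives c = 114.48 px.

114.48 px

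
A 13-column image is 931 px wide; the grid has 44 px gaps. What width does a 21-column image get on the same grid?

931 − 12·44 = 403; ÷13 gives c = 31 px.
Span of 21: 21·31 + 20·44 = 651 + 880 = 1531 px.

1531 px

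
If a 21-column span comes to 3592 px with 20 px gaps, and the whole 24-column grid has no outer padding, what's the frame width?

4108 px

Subtracting 20 gaps of 20 leaves 3192 for 21 columns, so c = 152 px.
Total width: 24·152 + 23·20 = 4108 px.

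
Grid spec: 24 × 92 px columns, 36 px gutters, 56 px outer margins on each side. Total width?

3148 px

Total width: 2·56 + 24·92 + 23·36 = 3148 px.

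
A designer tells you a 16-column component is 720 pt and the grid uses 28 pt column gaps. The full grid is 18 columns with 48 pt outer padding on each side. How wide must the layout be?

909.5 pt

16 columns + 15 column gaps: 16c + 15·28 = 720.
16c = 720 − 420 = 300, so c = 18.75 pt.
Layout = 2·48 + 18·18.75 + 17·28 = 96 + 337.5 + 476 = 909.5 pt.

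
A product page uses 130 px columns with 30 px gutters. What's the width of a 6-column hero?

6-column span = 6·130 + 5·30 = 930 px.

930 px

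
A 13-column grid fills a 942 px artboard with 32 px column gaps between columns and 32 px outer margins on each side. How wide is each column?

38 px

Subtract both margins: 942 − 2·32 = 878 px.
13c + 12·32 = 878 → 13c = 494 → c = 38 px.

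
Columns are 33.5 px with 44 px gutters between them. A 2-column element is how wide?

111 px

2-column span = 2·33.5 + 1·44 = 111 px.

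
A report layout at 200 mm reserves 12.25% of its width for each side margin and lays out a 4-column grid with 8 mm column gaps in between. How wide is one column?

31.75 mm

Each margin = 12.25% of 200 = 24.5 mm; content = 200 − 2·24.5 = 151 mm.
4 columns + 3 column gaps: 4c + 3·8 = 151.
4c = 151 − 24 = 127, so c = 31.75 mm.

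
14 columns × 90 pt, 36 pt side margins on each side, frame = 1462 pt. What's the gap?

Subtract both margins: 1462 − 2·36 = 1390 pt.
14 columns take 14·90 = 1260 pt; remaining 130 splits into 13 gaps.
g = 130 / 13 = 10 pt.

10 pt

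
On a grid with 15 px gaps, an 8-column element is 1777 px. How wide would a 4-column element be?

1777 − 7·15 = 1672; ÷8 gives c = 209 px.
Span of 4: 4·209 + 3·15 = 836 + 45 = 881 px.

881 px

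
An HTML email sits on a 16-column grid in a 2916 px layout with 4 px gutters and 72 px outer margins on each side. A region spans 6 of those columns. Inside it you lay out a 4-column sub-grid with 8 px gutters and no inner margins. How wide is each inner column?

253.25 px

Outer content = 2916 − 2·72 = 2772 px.
16 columns + 15 gutters: 16c + 15·4 = 2772.
16c = 2772 − 60 = 2712, so c = 169.5 px.
6 columns plus 5 gutters: 1017 + 20 = 1037 px.
Subtracting 3 gutters of 8 leaves 1013 for 4 columns, so d = 253.25 px.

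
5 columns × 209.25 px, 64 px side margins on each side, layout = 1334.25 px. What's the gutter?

Content width = 1334.25 − 2·64 = 1206.25 px.
Columns use 1046.25 px, leaving 160 px across 4 gutters = 40 px each.

40 px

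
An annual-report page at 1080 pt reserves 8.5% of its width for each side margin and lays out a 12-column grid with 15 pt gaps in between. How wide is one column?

60.95 pt

Each margin = 8.5% of 1080 = 91.8 pt; content = 1080 − 2·91.8 = 896.4 pt.
12c + 11·15 = 896.4 → 12c = 731.4 → c = 60.95 pt.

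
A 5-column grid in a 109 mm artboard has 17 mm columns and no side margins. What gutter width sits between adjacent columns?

6 mm

5 columns take 5·17 = 85 mm; remaining 24 splits into 4 gutters.
g = 24 / 4 = 6 mm.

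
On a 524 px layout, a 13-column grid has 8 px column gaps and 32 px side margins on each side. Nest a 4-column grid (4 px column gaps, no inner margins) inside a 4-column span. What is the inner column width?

31 px

Subtract both margins: 524 − 2·32 = 460 px.
Subtracting 12 column gaps of 8 leaves 364 for 13 columns, so c = 28 px.
4-column span = 4·28 + 3·8 = 136 px.
4 columns + 3 column gaps: 4d + 3·4 = 136.
4d = 136 − 12 = 124, so d = 31 px.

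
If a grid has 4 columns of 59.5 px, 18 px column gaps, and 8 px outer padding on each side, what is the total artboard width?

Total width: 2·8 + 4·59.5 + 3·18 = 308 px.

308 px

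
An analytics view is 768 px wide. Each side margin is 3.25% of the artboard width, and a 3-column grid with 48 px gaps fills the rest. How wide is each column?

Each margin = 3.25% of 768 = 24.96 px; content = 768 − 2·24.96 = 718.08 px.
3c + 2·48 = 718.08 → 3c = 622.08 → c = 207.36 px.

207.36 px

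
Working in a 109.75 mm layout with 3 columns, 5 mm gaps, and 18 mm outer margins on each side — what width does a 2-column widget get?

47.5 mm

Subtract both margins: 109.75 − 2·18 = 73.75 mm.
3 columns + 2 gaps: 3c + 2·5 = 73.75.
3c = 73.75 − 10 = 63.75, so c = 21.25 mm.
2 columns plus 1 gap: 42.5 + 5 = 47.5 mm.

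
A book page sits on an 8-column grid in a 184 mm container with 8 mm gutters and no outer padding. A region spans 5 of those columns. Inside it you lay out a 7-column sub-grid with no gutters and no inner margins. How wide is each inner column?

16 mm

184 − 7·8 = 128; ÷8 gives c = 16 mm.
5-column span = 5·16 + 4·8 = 112 mm.
7d = 112 → d = 16 mm.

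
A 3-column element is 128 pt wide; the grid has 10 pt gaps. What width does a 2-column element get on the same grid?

82 pt

128 − 2·10 = 108; ÷3 gives c = 36 pt.
Span of 2: 2·36 + 1·10 = 72 + 10 = 82 pt.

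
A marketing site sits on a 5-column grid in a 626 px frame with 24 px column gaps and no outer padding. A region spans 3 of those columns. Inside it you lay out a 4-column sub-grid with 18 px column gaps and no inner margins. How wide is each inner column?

78 px

626 − 4·24 = 530; ÷5 gives c = 106 px.
3 columns plus 2 column gaps: 318 + 48 = 366 px.
4 columns + 3 column gaps: 4d + 3·18 = 366.
4d = 366 − 54 = 312, so d = 78 px.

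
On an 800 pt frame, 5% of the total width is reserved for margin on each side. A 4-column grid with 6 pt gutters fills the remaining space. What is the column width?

Each margin = 5% of 800 = 40 pt; content = 800 − 2·40 = 720 pt.
4c + 3·6 = 720 → 4c = 702 → c = 175.5 pt.

175.5 pt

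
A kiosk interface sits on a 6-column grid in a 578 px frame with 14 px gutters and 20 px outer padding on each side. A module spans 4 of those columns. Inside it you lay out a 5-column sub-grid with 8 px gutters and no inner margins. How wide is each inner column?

64.4 px

Take off 40 px of margins, leaving 538 px.
6c + 5·14 = 538 → 6c = 468 → c = 78 px.
Span of 4: 4·78 + 3·14 = 312 + 42 = 354 px.
Subtracting 4 gutters of 8 leaves 322 for 5 columns, so d = 64.4 px.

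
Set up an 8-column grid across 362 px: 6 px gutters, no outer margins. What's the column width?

40 px

362 − 7·6 = 320; ÷8 gives c = 40 px.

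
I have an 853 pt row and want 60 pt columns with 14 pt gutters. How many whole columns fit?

11 columns

k columns need k·60 + (k−1)·14 = k·74 − 14.
k·74 − 14 ≤ 853 → k ≤ 867 / 74 ≈ 11.72, so k = 11.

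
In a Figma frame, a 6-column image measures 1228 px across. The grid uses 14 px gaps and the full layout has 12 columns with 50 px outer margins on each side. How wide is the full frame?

2570 px

Subtracting 5 gaps of 14 leaves 1158 for 6 columns, so c = 193 px.
Total width: 2·50 + 12·193 + 11·14 = 2570 px.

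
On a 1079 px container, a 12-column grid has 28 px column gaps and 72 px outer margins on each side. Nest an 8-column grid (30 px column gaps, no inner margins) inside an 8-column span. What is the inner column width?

50.5 px

Outer content = 1079 − 2·72 = 935 px.
12 columns + 11 column gaps: 12c + 11·28 = 935.
12c = 935 − 308 = 627, so c = 52.25 px.
Span of 8: 8·52.25 + 7·28 = 418 + 196 = 614 px.
8d + 7·30 = 614 → 8d = 404 → d = 50.5 px.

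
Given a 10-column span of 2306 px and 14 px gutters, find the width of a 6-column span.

1378 px

10c + 9·14 = 2306 → 10c = 2180 → c = 218 px.
6-column span = 6·218 + 5·14 = 1378 px.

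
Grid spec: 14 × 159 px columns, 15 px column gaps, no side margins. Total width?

2421 px

Container = 14·159 + 13·15 = 2226 + 195 = 2421 px.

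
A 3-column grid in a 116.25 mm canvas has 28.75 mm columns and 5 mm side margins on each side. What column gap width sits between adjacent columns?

10 mm

Content width = 116.25 − 2·5 = 106.25 mm.
3·28.75 + 2g = 106.25 → 2g = 20 → g = 10 mm.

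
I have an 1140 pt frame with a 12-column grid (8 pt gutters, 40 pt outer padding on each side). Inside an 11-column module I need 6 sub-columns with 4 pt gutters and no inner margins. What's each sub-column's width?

Outer content = 1140 − 2·40 = 1060 pt.
1060 − 11·8 = 972; ÷12 gives c = 81 pt.
Span of 11: 11·81 + 10·8 = 891 + 80 = 971 pt.
6d + 5·4 = 971 → 6d = 951 → d = 158.5 pt.

158.5 pt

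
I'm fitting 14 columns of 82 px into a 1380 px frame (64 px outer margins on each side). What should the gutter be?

8 px

Take off 128 px of margins, leaving 1252 px.
Columns use 1148 px, leaving 104 px across 13 gutters = 8 px each.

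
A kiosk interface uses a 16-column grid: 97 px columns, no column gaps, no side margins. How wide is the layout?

1552 px

Summing: 1552 = 1552 px.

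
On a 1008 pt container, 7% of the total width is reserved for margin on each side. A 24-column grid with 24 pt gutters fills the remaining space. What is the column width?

13.12 pt

1008 × (1 − 2·7%) = 1008 × 86% = 866.88 pt for the columns.
866.88 − 23·24 = 314.88; ÷24 gives c = 13.12 pt.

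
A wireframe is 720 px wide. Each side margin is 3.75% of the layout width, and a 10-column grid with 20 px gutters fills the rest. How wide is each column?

Margins: 3.75% × 720 = 27 px each, so content = 720 − 54 = 666 px.
10 columns + 9 gutters: 10c + 9·20 = 666.
10c = 666 − 180 = 486, so c = 48.6 px.

48.6 px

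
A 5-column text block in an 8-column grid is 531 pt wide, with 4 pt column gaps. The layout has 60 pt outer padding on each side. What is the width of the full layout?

972 pt

5c + 4·4 = 531 → 5c = 515 → c = 103 pt.
Total width: 2·60 + 8·103 + 7·4 = 972 pt.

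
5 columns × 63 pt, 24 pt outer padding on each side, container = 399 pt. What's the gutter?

9 pt

Take off 48 pt of margins, leaving 351 pt.
Columns use 315 pt, leaving 36 pt across 4 gutters = 9 pt each.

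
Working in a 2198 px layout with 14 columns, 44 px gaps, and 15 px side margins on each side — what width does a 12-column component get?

Inside the margins: 2198 − 30 = 2168 px.
2168 − 13·44 = 1596; ÷14 gives c = 114 px.
12-column span = 12·114 + 11·44 = 1852 px.

1852 px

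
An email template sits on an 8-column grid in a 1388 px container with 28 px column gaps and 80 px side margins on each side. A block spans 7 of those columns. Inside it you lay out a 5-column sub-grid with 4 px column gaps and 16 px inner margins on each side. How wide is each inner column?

Inside the margins: 1388 − 160 = 1228 px.
Subtracting 7 column gaps of 28 leaves 1032 for 8 columns, so c = 129 px.
7 columns plus 6 column gaps: 903 + 168 = 1071 px.
Inner content = 1071 − 2·16 = 1039 px.
5d + 4·4 = 1039 → 5d = 1023 → d = 204.6 px.

204.6 px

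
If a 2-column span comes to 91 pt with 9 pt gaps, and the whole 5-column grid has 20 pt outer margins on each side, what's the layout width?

281 pt

2c + 1·9 = 91 → 2c = 82 → c = 41 pt.
Adding margins, columns and gutters: 40 + 205 + 36 = 281 pt.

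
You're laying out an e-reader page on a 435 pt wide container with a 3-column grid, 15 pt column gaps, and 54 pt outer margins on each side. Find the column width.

Subtract both margins: 435 − 2·54 = 327 pt.
327 − 2·15 = 297; ÷3 gives c = 99 pt.

99 pt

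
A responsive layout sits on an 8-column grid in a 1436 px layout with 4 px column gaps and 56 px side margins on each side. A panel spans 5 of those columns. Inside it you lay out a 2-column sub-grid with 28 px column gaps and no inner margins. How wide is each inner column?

399 px

Subtract both margins: 1436 − 2·56 = 1324 px.
8c + 7·4 = 1324 → 8c = 1296 → c = 162 px.
Span of 5: 5·162 + 4·4 = 810 + 16 = 826 px.
Subtracting 1 column gap of 28 leaves 798 for 2 columns, so d = 399 px.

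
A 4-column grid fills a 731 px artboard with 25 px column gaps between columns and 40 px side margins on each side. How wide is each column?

144 px

Take off 80 px of margins, leaving 651 px.
651 − 3·25 = 576; ÷4 gives c = 144 px.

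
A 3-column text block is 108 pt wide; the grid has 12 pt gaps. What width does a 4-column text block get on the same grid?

148 pt

Subtracting 2 gaps of 12 leaves 84 for 3 columns, so c = 28 pt.
Span of 4: 4·28 + 3·12 = 112 + 36 = 148 pt.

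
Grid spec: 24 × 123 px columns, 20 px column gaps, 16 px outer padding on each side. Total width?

3444 px

Container = 2·16 + 24·123 + 23·20 = 32 + 2952 + 460 = 3444 px.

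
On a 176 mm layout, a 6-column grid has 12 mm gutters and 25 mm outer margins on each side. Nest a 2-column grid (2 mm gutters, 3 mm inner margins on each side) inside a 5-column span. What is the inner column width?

Inside the margins: 176 − 50 = 126 mm.
Subtracting 5 gutters of 12 leaves 66 for 6 columns, so c = 11 mm.
5 columns plus 4 gutters: 55 + 48 = 103 mm.
Inner content = 103 − 2·3 = 97 mm.
97 − 1·2 = 95; ÷2 gives d = 47.5 mm.

47.5 mm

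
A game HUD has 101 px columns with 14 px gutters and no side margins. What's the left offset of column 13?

Before column 13: 12 columns + 12 gutters.
Offset = 12·(101 + 14) = 12·115 = 1380 px.

1380 px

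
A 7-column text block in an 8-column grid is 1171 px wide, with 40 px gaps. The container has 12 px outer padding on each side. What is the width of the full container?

1368 px

7c + 6·40 = 1171 → 7c = 931 → c = 133 px.
Adding margins, columns and gutters: 24 + 1064 + 280 = 1368 px.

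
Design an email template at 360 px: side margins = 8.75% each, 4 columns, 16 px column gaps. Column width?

Each margin = 8.75% of 360 = 31.5 px; content = 360 − 2·31.5 = 297 px.
4 columns + 3 column gaps: 4c + 3·16 = 297.
4c = 297 − 48 = 249, so c = 62.25 px.

62.25 px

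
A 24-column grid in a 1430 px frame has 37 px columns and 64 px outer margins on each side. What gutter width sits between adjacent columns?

Subtract both margins: 1430 − 2·64 = 1302 px.
Columns use 888 px, leaving 414 px across 23 gutters = 18 px each.

18 px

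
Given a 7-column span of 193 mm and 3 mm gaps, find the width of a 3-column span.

7 columns + 6 gaps: 7c + 6·3 = 193.
7c = 193 − 18 = 175, so c = 25 mm.
3 columns plus 2 gaps: 75 + 6 = 81 mm.

81 mm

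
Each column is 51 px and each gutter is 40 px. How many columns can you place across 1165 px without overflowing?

13 columns

Each extra column adds 51 + 40 = 91 px.
(1165 + 40) / 91 = 13.24, so 13 columns fit.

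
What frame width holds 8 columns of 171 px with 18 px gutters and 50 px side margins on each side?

1594 px

Frame = 2·50 + 8·171 + 7·18 = 100 + 1368 + 126 = 1594 px.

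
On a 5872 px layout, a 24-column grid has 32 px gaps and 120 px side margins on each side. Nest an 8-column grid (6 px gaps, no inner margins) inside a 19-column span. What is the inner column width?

Subtract both margins: 5872 − 2·120 = 5632 px.
Subtracting 23 gaps of 32 leaves 4896 for 24 columns, so c = 204 px.
19-column span = 19·204 + 18·32 = 4452 px.
Subtracting 7 gaps of 6 leaves 4410 for 8 columns, so d = 551.25 px.

551.25 px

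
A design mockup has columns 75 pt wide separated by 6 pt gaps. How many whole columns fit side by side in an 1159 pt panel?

14 columns

Each extra column adds 75 + 6 = 81 pt.
(1159 + 6) / 81 = 14.38, so 14 columns fit.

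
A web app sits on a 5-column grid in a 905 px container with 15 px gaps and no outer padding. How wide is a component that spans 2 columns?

905 − 4·15 = 845; ÷5 gives c = 169 px.
2-column span = 2·169 + 1·15 = 353 px.

353 px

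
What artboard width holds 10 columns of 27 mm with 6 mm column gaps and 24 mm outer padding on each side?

Artboard = 2·24 + 10·27 + 9·6 = 48 + 270 + 54 = 372 mm.

372 mm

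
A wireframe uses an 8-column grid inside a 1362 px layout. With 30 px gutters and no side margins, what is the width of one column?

144 px

8c + 7·30 = 1362 → 8c = 1152 → c = 144 px.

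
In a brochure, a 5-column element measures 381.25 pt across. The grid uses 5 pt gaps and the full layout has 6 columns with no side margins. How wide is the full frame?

Subtracting 4 gaps of 5 leaves 361.25 for 5 columns, so c = 72.25 pt.
Frame = 6·72.25 + 5·5 = 433.5 + 25 = 458.5 pt.

458.5 pt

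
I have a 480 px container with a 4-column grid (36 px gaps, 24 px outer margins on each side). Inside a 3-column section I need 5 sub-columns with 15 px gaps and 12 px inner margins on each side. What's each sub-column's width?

Inside the margins: 480 − 48 = 432 px.
432 − 3·36 = 324; ÷4 gives c = 81 px.
Span of 3: 3·81 + 2·36 = 243 + 72 = 315 px.
Inner content = 315 − 2·12 = 291 px.
Subtracting 4 gaps of 15 leaves 231 for 5 columns, so d = 46.2 px.

46.2 px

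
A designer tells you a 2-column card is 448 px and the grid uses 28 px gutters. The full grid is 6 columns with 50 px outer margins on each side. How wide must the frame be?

448 − 1·28 = 420; ÷2 gives c = 210 px.
Total width: 2·50 + 6·210 + 5·28 = 1500 px.

1500 px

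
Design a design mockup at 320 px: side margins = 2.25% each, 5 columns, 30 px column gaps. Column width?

37.12 px

320 × (1 − 2·2.25%) = 320 × 95.5% = 305.6 px for the columns.
305.6 − 4·30 = 185.6; ÷5 gives c = 37.12 px.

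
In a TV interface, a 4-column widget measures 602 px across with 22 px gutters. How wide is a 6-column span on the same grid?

4 columns + 3 gutters: 4c + 3·22 = 602.
4c = 602 − 66 = 536, so c = 134 px.
6-column span = 6·134 + 5·22 = 914 px.

914 px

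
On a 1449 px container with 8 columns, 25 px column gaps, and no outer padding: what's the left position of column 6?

1449 − 7·25 = 1274; ÷8 gives c = 159.25 px.
No margin, so column 6 starts at 5·(column + gutter) = 5·184.25 = 921.25 px.

921.25 px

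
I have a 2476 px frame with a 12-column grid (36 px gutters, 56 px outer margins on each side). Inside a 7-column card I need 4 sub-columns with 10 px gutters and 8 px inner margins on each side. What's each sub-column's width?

Take off 112 px of margins, leaving 2364 px.
12 columns + 11 gutters: 12c + 11·36 = 2364.
12c = 2364 − 396 = 1968, so c = 164 px.
7-column span = 7·164 + 6·36 = 1364 px.
Inner content = 1364 − 2·8 = 1348 px.
1348 − 3·10 = 1318; ÷4 gives d = 329.5 px.

329.5 px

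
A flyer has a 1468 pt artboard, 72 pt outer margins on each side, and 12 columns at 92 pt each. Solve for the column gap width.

Content width = 1468 − 2·72 = 1324 pt.
12 columns take 12·92 = 1104 pt; remaining 220 splits into 11 column gaps.
g = 220 / 11 = 20 pt.

20 pt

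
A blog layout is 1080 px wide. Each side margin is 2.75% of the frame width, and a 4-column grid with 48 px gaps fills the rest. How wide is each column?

219.15 px

Margins: 2.75% × 1080 = 29.7 px each, so content = 1080 − 59.4 = 1020.6 px.
4c + 3·48 = 1020.6 → 4c = 876.6 → c = 219.15 px.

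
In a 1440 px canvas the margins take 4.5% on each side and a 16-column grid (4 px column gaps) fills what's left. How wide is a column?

78.15 px

1440 × (1 − 2·4.5%) = 1440 × 91% = 1310.4 px for the columns.
1310.4 − 15·4 = 1250.4; ÷16 gives c = 78.15 px.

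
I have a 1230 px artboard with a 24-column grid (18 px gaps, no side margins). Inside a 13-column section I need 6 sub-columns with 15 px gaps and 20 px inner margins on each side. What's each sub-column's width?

24c + 23·18 = 1230 → 24c = 816 → c = 34 px.
13-column span = 13·34 + 12·18 = 658 px.
Inner content = 658 − 2·20 = 618 px.
6 columns + 5 gaps: 6d + 5·15 = 618.
6d = 618 − 75 = 543, so d = 90.5 px.

90.5 px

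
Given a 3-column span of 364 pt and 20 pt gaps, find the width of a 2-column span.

3c + 2·20 = 364 → 3c = 324 → c = 108 pt.
Span of 2: 2·108 + 1·20 = 216 + 20 = 236 pt.

236 pt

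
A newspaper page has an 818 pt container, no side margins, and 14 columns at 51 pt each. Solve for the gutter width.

14·51 + 13g = 818 → 13g = 104 → g = 8 pt.

8 pt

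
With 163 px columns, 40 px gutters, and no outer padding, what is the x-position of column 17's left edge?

No margin, so column 17 starts at 16·(column + gutter) = 16·203 = 3248 px.

3248 px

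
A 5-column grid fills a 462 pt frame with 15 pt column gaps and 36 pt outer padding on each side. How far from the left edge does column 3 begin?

198 pt

Inside the margins: 462 − 72 = 390 pt.
390 − 4·15 = 330; ÷5 gives c = 66 pt.
Before column 3: the margin + 2 columns + 2 column gaps.
Offset = 36 + 2·(66 + 15) = 36 + 162 = 198 pt.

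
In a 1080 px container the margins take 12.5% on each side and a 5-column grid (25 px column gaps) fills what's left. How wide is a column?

142 px

Margins: 12.5% × 1080 = 135 px each, so content = 1080 − 270 = 810 px.
Subtracting 4 column gaps of 25 leaves 710 for 5 columns, so c = 142 px.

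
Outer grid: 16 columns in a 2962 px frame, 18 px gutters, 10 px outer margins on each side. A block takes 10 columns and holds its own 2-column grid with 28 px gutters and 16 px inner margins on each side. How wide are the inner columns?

Take off 20 px of margins, leaving 2942 px.
2942 − 15·18 = 2672; ÷16 gives c = 167 px.
Span of 10: 10·167 + 9·18 = 1670 + 162 = 1832 px.
Inner content = 1832 − 2·16 = 1800 px.
2 columns + 1 gutter: 2d + 1·28 = 1800.
2d = 1800 − 28 = 1772, so d = 886 px.

886 px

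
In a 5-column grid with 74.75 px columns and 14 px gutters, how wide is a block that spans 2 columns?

2-column span = 2·74.75 + 1·14 = 163.5 px.

163.5 px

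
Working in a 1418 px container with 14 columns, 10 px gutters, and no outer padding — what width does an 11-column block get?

14c + 13·10 = 1418 → 14c = 1288 → c = 92 px.
11-column span = 11·92 + 10·10 = 1112 px.

1112 px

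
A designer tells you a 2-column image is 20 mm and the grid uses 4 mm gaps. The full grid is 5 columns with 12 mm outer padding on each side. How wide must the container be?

2c + 1·4 = 20 → 2c = 16 → c = 8 mm.
Total width: 2·12 + 5·8 + 4·4 = 80 mm.

80 mm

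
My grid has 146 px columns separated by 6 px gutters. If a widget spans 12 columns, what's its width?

1818 px

12 columns plus 11 gutters: 1752 + 66 = 1818 px.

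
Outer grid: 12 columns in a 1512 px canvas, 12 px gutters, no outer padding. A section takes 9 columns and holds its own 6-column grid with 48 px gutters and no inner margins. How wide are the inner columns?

1512 − 11·12 = 1380; ÷12 gives c = 115 px.
9-column span = 9·115 + 8·12 = 1131 px.
Subtracting 5 gutters of 48 leaves 891 for 6 columns, so d = 148.5 px.

148.5 px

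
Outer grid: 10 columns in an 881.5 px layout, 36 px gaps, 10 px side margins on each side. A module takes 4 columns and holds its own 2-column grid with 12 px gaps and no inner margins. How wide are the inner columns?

Inside the margins: 881.5 − 20 = 861.5 px.
861.5 − 9·36 = 537.5; ÷10 gives c = 53.75 px.
Span of 4: 4·53.75 + 3·36 = 215 + 108 = 323 px.
Subtracting 1 gap of 12 leaves 311 for 2 columns, so d = 155.5 px.

155.5 px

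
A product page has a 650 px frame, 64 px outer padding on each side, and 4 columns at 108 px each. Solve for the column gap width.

30 px

Content width = 650 − 2·64 = 522 px.
4·108 + 3g = 522 → 3g = 90 → g = 30 px.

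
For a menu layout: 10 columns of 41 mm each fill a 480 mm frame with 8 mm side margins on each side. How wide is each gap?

6 mm

Content width = 480 − 2·8 = 464 mm.
10·41 + 9g = 464 → 9g = 54 → g = 6 mm.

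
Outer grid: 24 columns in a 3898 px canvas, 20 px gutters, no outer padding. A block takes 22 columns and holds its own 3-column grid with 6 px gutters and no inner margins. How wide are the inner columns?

1186.5 px

24c + 23·20 = 3898 → 24c = 3438 → c = 143.25 px.
22 columns plus 21 gutters: 3151.5 + 420 = 3571.5 px.
3 columns + 2 gutters: 3d + 2·6 = 3571.5.
3d = 3571.5 − 12 = 3559.5, so d = 1186.5 px.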